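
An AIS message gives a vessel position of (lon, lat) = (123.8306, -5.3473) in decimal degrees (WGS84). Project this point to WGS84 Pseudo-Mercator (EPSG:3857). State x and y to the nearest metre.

x 13784759 m, y -596125 m

Web Mercator is spherical with R = a = 6378137 m.
x = R·λ = 6378137 × 2.161251685 = 13784759.337 m.
y = R·ln tan(π/4 + φ/2) = 6378137 × -0.093463770 = -596124.728 m.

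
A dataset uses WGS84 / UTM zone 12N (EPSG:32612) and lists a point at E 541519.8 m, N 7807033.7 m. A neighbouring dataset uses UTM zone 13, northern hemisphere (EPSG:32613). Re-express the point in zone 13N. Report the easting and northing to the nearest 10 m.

E 316680 m, N 7814030 m

UTM 12N → geographic: φ = 70.36569956°, λ = -109.89280006°.
UTM 13N (λ₀ = -105°) forward: E = 316684.742 m, N = 7814033.387 m.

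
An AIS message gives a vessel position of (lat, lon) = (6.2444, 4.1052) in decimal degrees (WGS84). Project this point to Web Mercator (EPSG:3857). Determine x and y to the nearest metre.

x 456989 m, y 696504 m

Web Mercator is spherical with R = a = 6378137 m.
x = R·λ = 6378137 × 0.071649256 = 456988.774 m.
y = R·ln tan(π/4 + φ/2) = 6378137 × 0.109201734 = 696503.619 m.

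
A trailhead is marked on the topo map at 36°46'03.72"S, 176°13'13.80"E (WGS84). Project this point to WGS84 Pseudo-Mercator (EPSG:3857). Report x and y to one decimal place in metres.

x 19616776.3 m, y -4406776.4 m

Web Mercator is spherical with R = a = 6378137 m.
x = R·λ = 6378137 × 3.075627935 = 19616776.327 m.
y = R·ln tan(π/4 + φ/2) = 6378137 × -0.690919063 = -4406776.437 m.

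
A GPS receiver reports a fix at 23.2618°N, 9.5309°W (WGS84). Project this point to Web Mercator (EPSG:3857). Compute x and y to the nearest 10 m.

Web Mercator is spherical with R = a = 6378137 m.
x = R·λ = 6378137 × -0.166345586 = -1060974.935 m.
y = R·ln tan(π/4 + φ/2) = 6378137 × 0.417631320 = 2663709.772 m.

x -1060970 m, y 2663710 m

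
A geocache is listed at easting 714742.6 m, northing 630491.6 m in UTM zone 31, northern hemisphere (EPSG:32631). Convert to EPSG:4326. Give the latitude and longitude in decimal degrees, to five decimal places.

Zone 31N: λ₀ = 3°, k₀ = 0.9996, false easting 500000 m.
Meridian distance M = (N − FN)/k₀ = 630743.9 m.
Inverse transverse Mercator on WGS84 gives φ = 5.70080023°, λ = 4.93900018°.

lat 5.70080°, lon 4.93900°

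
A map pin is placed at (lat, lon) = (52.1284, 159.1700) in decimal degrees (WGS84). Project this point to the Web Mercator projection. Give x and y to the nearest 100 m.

Web Mercator is spherical with R = a = 6378137 m.
x = R·λ = 6378137 × 2.778040570 = 17718723.350 m.
y = R·ln tan(π/4 + φ/2) = 6378137 × 1.069806936 = 6823375.201 m.

x 17718700 m, y 6823400 m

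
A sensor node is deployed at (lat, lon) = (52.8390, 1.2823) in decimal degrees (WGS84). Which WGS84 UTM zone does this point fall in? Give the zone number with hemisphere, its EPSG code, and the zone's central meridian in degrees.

UTM zone = ⌊(λ + 180)/6⌋ + 1; 1.2823° ∈ [0°, 6°) → zone 31.
Hemisphere: N (φ ≥ 0).
Central meridian λ₀ = 6×31 − 183 = 3°.
EPSG code: 32631.

Zone 31N (EPSG:32631), central meridian 3°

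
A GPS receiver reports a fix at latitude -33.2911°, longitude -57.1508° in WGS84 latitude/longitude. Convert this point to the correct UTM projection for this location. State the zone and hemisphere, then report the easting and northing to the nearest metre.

Longitude -57.1508° lies in the 6° band [-60°, -54°), giving zone 21; latitude is south of the equator, so 21S.
Zone 21 central meridian λ₀ = 6×21 − 183 = -57°; Δλ = -0.1508°.
Transverse Mercator on WGS84 with k₀ = 0.9996 gives E = 485959.328 m, N = 6316430.786 m.

Zone 21S: E 485959 m, N 6316431 m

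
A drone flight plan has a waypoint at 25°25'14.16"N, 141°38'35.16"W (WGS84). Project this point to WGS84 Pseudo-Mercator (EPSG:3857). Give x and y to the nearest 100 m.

Web Mercator is spherical with R = a = 6378137 m.
x = R·λ = 6378137 × -2.472138458 = -15767637.766 m.
y = R·ln tan(π/4 + φ/2) = 6378137 × 0.458989035 = 2927494.946 m.

x -15767600 m, y 2927500 m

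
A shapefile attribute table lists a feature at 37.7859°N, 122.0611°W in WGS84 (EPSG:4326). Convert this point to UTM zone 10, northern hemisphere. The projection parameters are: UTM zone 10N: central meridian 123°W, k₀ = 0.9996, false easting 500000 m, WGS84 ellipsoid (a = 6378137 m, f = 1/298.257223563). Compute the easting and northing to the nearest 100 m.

E 582700 m, N 4182500 m

Zone 10 central meridian λ₀ = 6×10 − 183 = -123°; Δλ = +0.9389°.
Transverse Mercator on WGS84 with k₀ = 0.9996 gives E = 582672.922 m, N = 4182475.671 m.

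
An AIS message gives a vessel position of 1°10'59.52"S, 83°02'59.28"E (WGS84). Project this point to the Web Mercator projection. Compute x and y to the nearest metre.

x 9245061 m, y -131723 m

Web Mercator is spherical with R = a = 6378137 m.
x = R·λ = 6378137 × 1.449492453 = 9245061.446 m.
y = R·ln tan(π/4 + φ/2) = 6378137 × -0.020652204 = -131722.584 m.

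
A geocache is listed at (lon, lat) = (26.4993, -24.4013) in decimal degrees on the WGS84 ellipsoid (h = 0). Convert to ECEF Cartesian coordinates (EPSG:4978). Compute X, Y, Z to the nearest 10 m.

X 5201150 m, Y 2593120 m, Z -2618830 m

WGS84: a = 6378137 m, e² = 0.006694380; N(φ) = a/√(1−e²sin²φ) = 6381783.781 m.
X = (N+h)·cosφ·cosλ = 5201145.335 m; Y = (N+h)·cosφ·sinλ = 2593116.065 m; Z = (N(1−e²)+h)·sinφ = -2618825.449 m.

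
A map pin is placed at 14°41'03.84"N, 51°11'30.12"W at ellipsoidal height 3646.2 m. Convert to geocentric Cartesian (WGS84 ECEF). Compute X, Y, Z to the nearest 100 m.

WGS84: a = 6378137 m, e² = 0.006694380; N(φ) = a/√(1−e²sin²φ) = 6379509.308 m.
X = (N+h)·cosφ·cosλ = 3869763.347 m; Y = (N+h)·cosφ·sinλ = -4811587.419 m; Z = (N(1−e²)+h)·sinφ = 1607269.341 m.

X 3869800 m, Y -4811600 m, Z 1607300 m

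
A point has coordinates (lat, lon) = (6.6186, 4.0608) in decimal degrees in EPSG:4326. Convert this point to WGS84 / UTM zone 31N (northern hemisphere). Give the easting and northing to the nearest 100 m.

Zone 31 central meridian λ₀ = 6×31 − 183 = 3°; Δλ = +1.0608°.
Transverse Mercator on WGS84 with k₀ = 0.9996 gives E = 617265.568 m, N = 731711.884 m.

E 617300 m, N 731700 m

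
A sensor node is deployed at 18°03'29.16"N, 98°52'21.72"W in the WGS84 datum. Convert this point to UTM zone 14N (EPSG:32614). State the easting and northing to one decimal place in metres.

Zone 14 central meridian λ₀ = 6×14 − 183 = -99°; Δλ = +0.1273°.
Transverse Mercator on WGS84 with k₀ = 0.9996 gives E = 513471.900 m, N = 1996618.159 m.

E 513471.9 m, N 1996618.2 m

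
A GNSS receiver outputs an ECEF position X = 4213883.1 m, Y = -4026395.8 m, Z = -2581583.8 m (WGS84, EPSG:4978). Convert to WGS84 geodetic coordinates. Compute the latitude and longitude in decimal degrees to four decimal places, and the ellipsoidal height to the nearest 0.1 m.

lat -24.0334°, lon -43.6966°, h -193.3 m

λ = atan2(Y, X) = -43.69660020°; p = √(X²+Y²) = 5828265.1 m.
Bowring's method on WGS84 (a = 6378137 m, b = 6356752.314 m) gives φ = -24.03340025°, h = -193.281 m.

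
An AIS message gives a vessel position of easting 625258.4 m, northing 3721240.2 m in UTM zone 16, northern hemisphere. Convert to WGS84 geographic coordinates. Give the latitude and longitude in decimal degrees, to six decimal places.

lat 33.623600°, lon -85.649600°

Zone 16N: λ₀ = -87°, k₀ = 0.9996, false easting 500000 m.
Meridian distance M = (N − FN)/k₀ = 3722729.3 m.
Inverse transverse Mercator on WGS84 gives φ = 33.62359974°, λ = -85.64959977°.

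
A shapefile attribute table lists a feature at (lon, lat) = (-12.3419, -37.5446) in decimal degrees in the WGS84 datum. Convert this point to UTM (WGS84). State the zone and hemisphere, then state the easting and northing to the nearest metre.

Zone 28S: E 734832 m, N 5841390 m

Longitude -12.3419° lies in the 6° band [-18°, -12°), giving zone 28; latitude is south of the equator, so 28S.
Zone 28 central meridian λ₀ = 6×28 − 183 = -15°; Δλ = +2.6581°.
Transverse Mercator on WGS84 with k₀ = 0.9996 gives E = 734831.720 m, N = 5841389.818 m.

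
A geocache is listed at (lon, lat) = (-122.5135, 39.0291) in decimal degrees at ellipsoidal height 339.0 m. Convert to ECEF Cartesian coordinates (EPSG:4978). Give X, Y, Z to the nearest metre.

X -2666829 m, Y -4183906 m, Z 3995041 m

WGS84: a = 6378137 m, e² = 0.006694380; N(φ) = a/√(1−e²sin²φ) = 6386619.581 m.
X = (N+h)·cosφ·cosλ = -2666828.511 m; Y = (N+h)·cosφ·sinλ = -4183906.482 m; Z = (N(1−e²)+h)·sinφ = 3995040.595 m.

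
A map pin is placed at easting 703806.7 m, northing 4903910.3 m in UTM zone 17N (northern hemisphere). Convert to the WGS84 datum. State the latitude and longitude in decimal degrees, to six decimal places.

lat 44.259900°, lon -78.446800°

Zone 17N: λ₀ = -81°, k₀ = 0.9996, false easting 500000 m.
Meridian distance M = (N − FN)/k₀ = 4905872.6 m.
Inverse transverse Mercator on WGS84 gives φ = 44.25989989°, λ = -78.44679996°.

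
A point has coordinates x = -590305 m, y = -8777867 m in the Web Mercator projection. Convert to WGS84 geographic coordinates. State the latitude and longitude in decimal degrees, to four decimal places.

R = 6378137 m. λ = x/R = -5.30280004°.
φ = 2·arctan(exp(y/R)) − 90° = 2·arctan(0.25253) − 90° = -61.65529927°.

lat -61.6553°, lon -5.3028°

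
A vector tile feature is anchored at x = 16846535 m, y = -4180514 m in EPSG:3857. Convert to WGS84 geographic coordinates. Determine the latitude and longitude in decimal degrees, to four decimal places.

lat -35.1223°, lon 151.3350°

R = 6378137 m. λ = x/R = 151.33499875°.
φ = 2·arctan(exp(y/R)) − 90° = 2·arctan(0.51921) − 90° = -35.12230242°.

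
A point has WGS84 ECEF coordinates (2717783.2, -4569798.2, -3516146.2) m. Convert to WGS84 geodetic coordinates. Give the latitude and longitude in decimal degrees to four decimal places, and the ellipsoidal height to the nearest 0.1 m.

lat -33.6545°, lon -59.2589°, h 2769.8 m

λ = atan2(Y, X) = -59.25890022°; p = √(X²+Y²) = 5316897.7 m.
Bowring's method on WGS84 (a = 6378137 m, b = 6356752.314 m) gives φ = -33.65449977°, h = 2769.764 m.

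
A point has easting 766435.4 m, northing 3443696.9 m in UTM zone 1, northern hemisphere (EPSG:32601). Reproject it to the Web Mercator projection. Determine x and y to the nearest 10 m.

x -19392610 m, y 3645340 m

Unproject from UTM 1N (λ₀ = -177°) → φ = 31.09689986°, λ = -174.20679975°.
Web Mercator (R = 6378137 m): x = -19392612.241 m, y = 3645339.839 m.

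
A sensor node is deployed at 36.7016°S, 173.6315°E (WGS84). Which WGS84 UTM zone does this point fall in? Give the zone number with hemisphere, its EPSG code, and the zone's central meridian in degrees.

UTM zone = ⌊(λ + 180)/6⌋ + 1; 173.6315° ∈ [168°, 174°) → zone 59.
Hemisphere: S (φ < 0).
Central meridian λ₀ = 6×59 − 183 = 171°.
EPSG code: 32759.

Zone 59S (EPSG:32759), central meridian 171°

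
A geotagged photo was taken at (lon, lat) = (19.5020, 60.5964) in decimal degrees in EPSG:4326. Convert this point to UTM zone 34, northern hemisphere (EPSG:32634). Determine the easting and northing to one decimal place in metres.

E 417958.3 m, N 6718768.3 m

Zone 34 central meridian λ₀ = 6×34 − 183 = 21°; Δλ = -1.4980°.
Transverse Mercator on WGS84 with k₀ = 0.9996 gives E = 417958.324 m, N = 6718768.324 m.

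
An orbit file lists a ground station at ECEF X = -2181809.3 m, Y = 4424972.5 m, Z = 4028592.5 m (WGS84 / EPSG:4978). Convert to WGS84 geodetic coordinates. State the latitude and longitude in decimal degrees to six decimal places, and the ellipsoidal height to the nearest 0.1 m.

λ = atan2(Y, X) = 116.24639984°; p = √(X²+Y²) = 4933626.8 m.
Bowring's method on WGS84 (a = 6378137 m, b = 6356752.314 m) gives φ = 39.42229969°, h = -79.975 m.

lat 39.422300°, lon 116.246400°, h -80.0 m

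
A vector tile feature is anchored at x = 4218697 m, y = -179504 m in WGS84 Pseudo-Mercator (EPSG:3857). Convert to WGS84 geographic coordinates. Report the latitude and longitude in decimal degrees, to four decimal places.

lat -1.6123°, lon 37.8972°

R = 6378137 m. λ = x/R = 37.89719994°.
φ = 2·arctan(exp(y/R)) − 90° = 2·arctan(0.97225) − 90° = -1.61229904°.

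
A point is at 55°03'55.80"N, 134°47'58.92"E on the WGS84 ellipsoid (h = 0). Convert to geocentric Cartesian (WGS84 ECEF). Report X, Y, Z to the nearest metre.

X -2579383 m, Y 2597481 m, Z 5205562 m

WGS84: a = 6378137 m, e² = 0.006694380; N(φ) = a/√(1−e²sin²φ) = 6392533.807 m.
X = (N+h)·cosφ·cosλ = -2579383.140 m; Y = (N+h)·cosφ·sinλ = 2597480.985 m; Z = (N(1−e²)+h)·sinφ = 5205562.473 m.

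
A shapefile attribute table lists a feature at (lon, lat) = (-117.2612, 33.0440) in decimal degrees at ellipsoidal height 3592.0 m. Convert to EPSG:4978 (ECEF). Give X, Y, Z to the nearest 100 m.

WGS84: a = 6378137 m, e² = 0.006694380; N(φ) = a/√(1−e²sin²φ) = 6384494.216 m.
X = (N+h)·cosφ·cosλ = -2452765.892 m; Y = (N+h)·cosφ·sinλ = -4760053.163 m; Z = (N(1−e²)+h)·sinφ = 3460008.832 m.

X -2452800 m, Y -4760100 m, Z 3460000 m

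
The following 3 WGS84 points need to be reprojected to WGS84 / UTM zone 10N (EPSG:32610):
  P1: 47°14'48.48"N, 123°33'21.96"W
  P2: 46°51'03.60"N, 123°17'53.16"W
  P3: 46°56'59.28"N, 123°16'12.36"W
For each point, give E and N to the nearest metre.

UTM zone 10N: λ₀ = -123°, k₀ = 0.9996.
P1 (47.2468°, -123.5561°) → (457917.302, 5232740.653) m.
P2 (46.8510°, -123.2981°) → (477273.855, 5188649.630) m.
P3 (46.9498°, -123.2701°) → (479446.272, 5199620.993) m.

P1: E 457917 m, N 5232741 m; P2: E 477274 m, N 5188650 m; P3: E 479446 m, N 5199621 m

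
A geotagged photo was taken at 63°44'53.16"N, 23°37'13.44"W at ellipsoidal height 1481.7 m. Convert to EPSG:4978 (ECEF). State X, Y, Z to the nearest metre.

X 2592398 m, Y -1133690 m, Z 5698679 m

WGS84: a = 6378137 m, e² = 0.006694380; N(φ) = a/√(1−e²sin²φ) = 6395378.692 m.
X = (N+h)·cosφ·cosλ = 2592398.359 m; Y = (N+h)·cosφ·sinλ = -1133690.360 m; Z = (N(1−e²)+h)·sinφ = 5698678.622 m.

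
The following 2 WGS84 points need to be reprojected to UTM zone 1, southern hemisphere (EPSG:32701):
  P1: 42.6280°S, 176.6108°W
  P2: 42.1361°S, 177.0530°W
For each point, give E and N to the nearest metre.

UTM zone 1S: λ₀ = -177°, k₀ = 0.9996.
P1 (-42.6280°, -176.6108°) → (531913.774, 5280420.416) m.
P2 (-42.1361°, -177.0530°) → (495620.032, 5335111.209) m.

P1: E 531914 m, N 5280420 m; P2: E 495620 m, N 5335111 m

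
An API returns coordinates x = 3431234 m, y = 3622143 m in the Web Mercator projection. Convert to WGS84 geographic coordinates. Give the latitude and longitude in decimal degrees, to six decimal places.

R = 6378137 m. λ = x/R = 30.82329946°.
φ = 2·arctan(exp(y/R)) − 90° = 2·arctan(1.76456) − 90° = 30.91829705°.

lat 30.918297°, lon 30.823299°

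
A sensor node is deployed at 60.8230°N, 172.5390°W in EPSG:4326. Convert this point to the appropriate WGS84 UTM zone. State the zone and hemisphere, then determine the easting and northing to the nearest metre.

Longitude -172.5390° lies in the 6° band [-174°, -168°), giving zone 2; latitude is north of the equator, so 2N.
Zone 2 central meridian λ₀ = 6×2 − 183 = -171°; Δλ = -1.5390°.
Transverse Mercator on WGS84 with k₀ = 0.9996 gives E = 416304.418 m, N = 6744054.069 m.

Zone 2N: E 416304 m, N 6744054 m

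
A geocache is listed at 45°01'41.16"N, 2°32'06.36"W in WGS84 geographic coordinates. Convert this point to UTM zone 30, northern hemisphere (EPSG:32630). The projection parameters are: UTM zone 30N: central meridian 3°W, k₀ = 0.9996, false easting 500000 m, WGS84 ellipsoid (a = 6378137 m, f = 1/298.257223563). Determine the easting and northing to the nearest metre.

E 536623 m, N 4986177 m

Zone 30 central meridian λ₀ = 6×30 − 183 = -3°; Δλ = +0.4649°.
Transverse Mercator on WGS84 with k₀ = 0.9996 gives E = 536623.317 m, N = 4986177.077 m.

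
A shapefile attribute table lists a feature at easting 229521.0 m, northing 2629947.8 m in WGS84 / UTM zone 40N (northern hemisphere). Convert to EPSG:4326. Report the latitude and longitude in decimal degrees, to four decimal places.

Zone 40N: λ₀ = 57°, k₀ = 0.9996, false easting 500000 m.
Meridian distance M = (N − FN)/k₀ = 2631000.2 m.
Inverse transverse Mercator on WGS84 gives φ = 23.75789973°, λ = 54.34629978°.

lat 23.7579°, lon 54.3463°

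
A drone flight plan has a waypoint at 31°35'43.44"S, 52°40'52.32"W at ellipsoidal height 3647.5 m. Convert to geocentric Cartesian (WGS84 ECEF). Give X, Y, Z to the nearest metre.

WGS84: a = 6378137 m, e² = 0.006694380; N(φ) = a/√(1−e²sin²φ) = 6384005.121 m.
X = (N+h)·cosφ·cosλ = 3298484.344 m; Y = (N+h)·cosφ·sinλ = -4326933.609 m; Z = (N(1−e²)+h)·sinφ = -3324212.501 m.

X 3298484 m, Y -4326934 m, Z -3324213 m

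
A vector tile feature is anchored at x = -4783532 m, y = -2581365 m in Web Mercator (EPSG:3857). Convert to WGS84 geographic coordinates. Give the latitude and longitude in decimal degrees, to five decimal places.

lat -22.58050°, lon -42.97120°

R = 6378137 m. λ = x/R = -42.97119908°.
φ = 2·arctan(exp(y/R)) − 90° = 2·arctan(0.66716) − 90° = -22.58049645°.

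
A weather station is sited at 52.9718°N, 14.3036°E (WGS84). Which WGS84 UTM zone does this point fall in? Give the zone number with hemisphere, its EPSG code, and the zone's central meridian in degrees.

UTM zone = ⌊(λ + 180)/6⌋ + 1; 14.3036° ∈ [12°, 18°) → zone 33.
Hemisphere: N (φ ≥ 0).
Central meridian λ₀ = 6×33 − 183 = 15°.
EPSG code: 32633.

Zone 33N (EPSG:32633), central meridian 15°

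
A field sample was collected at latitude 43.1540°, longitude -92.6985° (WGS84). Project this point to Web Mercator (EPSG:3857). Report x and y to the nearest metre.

x -10319150 m, y 5335442 m

Web Mercator is spherical with R = a = 6378137 m.
x = R·λ = 6378137 × -1.617894037 = -10319149.817 m.
y = R·ln tan(π/4 + φ/2) = 6378137 × 0.836520393 = 5335441.670 m.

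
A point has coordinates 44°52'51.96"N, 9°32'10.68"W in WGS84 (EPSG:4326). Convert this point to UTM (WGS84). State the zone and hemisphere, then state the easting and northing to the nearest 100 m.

Zone 29N: E 457600 m, N 4969900 m

Longitude -9.5363° lies in the 6° band [-12°, -6°), giving zone 29; latitude is north of the equator, so 29N.
Zone 29 central meridian λ₀ = 6×29 − 183 = -9°; Δλ = -0.5363°.
Transverse Mercator on WGS84 with k₀ = 0.9996 gives E = 457644.023 m, N = 4969882.136 m.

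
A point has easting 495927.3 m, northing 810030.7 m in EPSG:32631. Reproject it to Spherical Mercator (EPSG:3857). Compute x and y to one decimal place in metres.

x 329850.8 m, y 818004.8 m

Unproject from UTM 31N (λ₀ = 3°) → φ = 7.32820035°, λ = 2.96310026°.
Web Mercator (R = 6378137 m): x = 329850.813 m, y = 818004.834 m.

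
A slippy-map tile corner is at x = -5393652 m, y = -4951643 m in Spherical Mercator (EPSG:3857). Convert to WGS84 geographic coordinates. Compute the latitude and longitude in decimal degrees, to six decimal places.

lat -40.587199°, lon -48.452000°

R = 6378137 m. λ = x/R = -48.45200029°.
φ = 2·arctan(exp(y/R)) − 90° = 2·arctan(0.46008) − 90° = -40.58719923°.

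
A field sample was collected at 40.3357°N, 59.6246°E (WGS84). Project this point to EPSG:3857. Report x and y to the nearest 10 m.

Web Mercator is spherical with R = a = 6378137 m.
x = R·λ = 6378137 × 1.040645585 = 6637380.111 m.
y = R·ln tan(π/4 + φ/2) = 6378137 × 0.770577032 = 4914845.881 m.

x 6637380 m, y 4914850 m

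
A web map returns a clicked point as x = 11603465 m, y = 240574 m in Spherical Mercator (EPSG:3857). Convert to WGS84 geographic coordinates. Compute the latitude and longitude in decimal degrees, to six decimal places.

lat 2.160601°, lon 104.235700°

R = 6378137 m. λ = x/R = 104.23569958°.
φ = 2·arctan(exp(y/R)) − 90° = 2·arctan(1.03844) − 90° = 2.16060076°.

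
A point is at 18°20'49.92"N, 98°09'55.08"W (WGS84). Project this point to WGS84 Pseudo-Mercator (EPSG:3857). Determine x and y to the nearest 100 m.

x -10927700 m, y 2078200 m

Web Mercator is spherical with R = a = 6378137 m.
x = R·λ = 6378137 × -1.713307696 = -10927711.210 m.
y = R·ln tan(π/4 + φ/2) = 6378137 × 0.325836213 = 2078228.003 m.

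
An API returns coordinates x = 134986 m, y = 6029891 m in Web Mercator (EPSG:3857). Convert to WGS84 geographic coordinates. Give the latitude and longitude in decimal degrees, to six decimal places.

R = 6378137 m. λ = x/R = 1.21259987°.
φ = 2·arctan(exp(y/R)) − 90° = 2·arctan(2.57384) − 90° = 47.535302503°.

lat 47.535303°, lon 1.212600°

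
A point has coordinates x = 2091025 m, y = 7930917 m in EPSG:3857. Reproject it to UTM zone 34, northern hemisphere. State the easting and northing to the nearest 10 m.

E 368390 m, N 6411530 m

Web Mercator inverse (R = 6378137 m) → φ = 57.82630113°, λ = 18.78399717°.
UTM 34N forward: E = 368394.339 m, N = 6411526.620 m.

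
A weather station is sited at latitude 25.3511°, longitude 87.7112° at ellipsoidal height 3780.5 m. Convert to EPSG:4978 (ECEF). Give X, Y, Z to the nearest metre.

WGS84: a = 6378137 m, e² = 0.006694380; N(φ) = a/√(1−e²sin²φ) = 6382054.369 m.
X = (N+h)·cosφ·cosλ = 230468.815 m; Y = (N+h)·cosφ·sinλ = 5766281.755 m; Z = (N(1−e²)+h)·sinφ = 2715891.838 m.

X 230469 m, Y 5766282 m, Z 2715892 m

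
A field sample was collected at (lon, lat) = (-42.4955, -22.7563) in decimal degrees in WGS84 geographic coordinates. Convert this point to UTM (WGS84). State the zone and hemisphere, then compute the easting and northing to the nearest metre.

Longitude -42.4955° lies in the 6° band [-48°, -42°), giving zone 23; latitude is south of the equator, so 23S.
Zone 23 central meridian λ₀ = 6×23 − 183 = -45°; Δλ = +2.5045°.
Transverse Mercator on WGS84 with k₀ = 0.9996 gives E = 757181.219 m, N = 7481282.152 m.

Zone 23S: E 757181 m, N 7481282 m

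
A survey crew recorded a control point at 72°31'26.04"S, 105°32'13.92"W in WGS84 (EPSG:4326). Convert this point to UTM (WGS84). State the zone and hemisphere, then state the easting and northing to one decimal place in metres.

Longitude -105.5372° lies in the 6° band [-108°, -102°), giving zone 13; latitude is south of the equator, so 13S.
Zone 13 central meridian λ₀ = 6×13 − 183 = -105°; Δλ = -0.5372°.
Transverse Mercator on WGS84 with k₀ = 0.9996 gives E = 481993.816 m, N = 1952548.758 m.

Zone 13S: E 481993.8 m, N 1952548.8 m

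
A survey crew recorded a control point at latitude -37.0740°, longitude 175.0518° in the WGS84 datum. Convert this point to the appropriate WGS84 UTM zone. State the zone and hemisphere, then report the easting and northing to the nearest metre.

Longitude 175.0518° lies in the 6° band [174°, 180°), giving zone 60; latitude is south of the equator, so 60S.
Zone 60 central meridian λ₀ = 6×60 − 183 = 177°; Δλ = -1.9482°.
Transverse Mercator on WGS84 with k₀ = 0.9996 gives E = 326815.753 m, N = 5895143.136 m.

Zone 60S: E 326816 m, N 5895143 m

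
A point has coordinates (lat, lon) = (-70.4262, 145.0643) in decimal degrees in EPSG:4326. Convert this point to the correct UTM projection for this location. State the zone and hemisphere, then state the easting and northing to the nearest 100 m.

Longitude 145.0643° lies in the 6° band [144°, 150°), giving zone 55; latitude is south of the equator, so 55S.
Zone 55 central meridian λ₀ = 6×55 − 183 = 147°; Δλ = -1.9357°.
Transverse Mercator on WGS84 with k₀ = 0.9996 gives E = 427633.510 m, N = 2185445.089 m.

Zone 55S: E 427600 m, N 2185400 m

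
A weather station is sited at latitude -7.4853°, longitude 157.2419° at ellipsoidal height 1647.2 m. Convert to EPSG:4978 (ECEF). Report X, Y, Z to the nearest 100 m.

WGS84: a = 6378137 m, e² = 0.006694380; N(φ) = a/√(1−e²sin²φ) = 6378499.337 m.
X = (N+h)·cosφ·cosλ = -5833291.762 m; Y = (N+h)·cosφ·sinλ = 2447071.974 m; Z = (N(1−e²)+h)·sinφ = -825590.678 m.

X -5833300 m, Y 2447100 m, Z -825600 m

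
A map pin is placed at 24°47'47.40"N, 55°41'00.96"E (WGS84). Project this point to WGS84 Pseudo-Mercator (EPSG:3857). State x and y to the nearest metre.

x 6198670 m, y 2850770 m

Web Mercator is spherical with R = a = 6378137 m.
x = R·λ = 6378137 × 0.971862159 = 6198669.998 m.
y = R·ln tan(π/4 + φ/2) = 6378137 × 0.446959646 = 2850769.858 m.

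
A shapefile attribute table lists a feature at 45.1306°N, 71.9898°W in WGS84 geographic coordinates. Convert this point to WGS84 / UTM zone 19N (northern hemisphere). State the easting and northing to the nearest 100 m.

Zone 19 central meridian λ₀ = 6×19 − 183 = -69°; Δλ = -2.9898°.
Transverse Mercator on WGS84 with k₀ = 0.9996 gives E = 264894.314 m, N = 5001807.909 m.

E 264900 m, N 5001800 m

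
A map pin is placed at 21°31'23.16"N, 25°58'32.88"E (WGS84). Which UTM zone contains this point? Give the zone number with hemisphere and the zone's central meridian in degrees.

UTM zone = ⌊(λ + 180)/6⌋ + 1; 25.9758° ∈ [24°, 30°) → zone 35.
Hemisphere: N (φ ≥ 0).
Central meridian λ₀ = 6×35 − 183 = 27°.

Zone 35N, central meridian 27°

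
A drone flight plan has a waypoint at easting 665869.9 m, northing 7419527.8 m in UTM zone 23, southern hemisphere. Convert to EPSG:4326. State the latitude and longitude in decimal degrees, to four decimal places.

Zone 23S: λ₀ = -45°, k₀ = 0.9996, false easting 500000 m, false northing 10000000 m.
Meridian distance M = (N − FN)/k₀ = -2581504.8 m.
Inverse transverse Mercator on WGS84 gives φ = -23.32540036°, λ = -43.37770007°.

lat -23.3254°, lon -43.3777°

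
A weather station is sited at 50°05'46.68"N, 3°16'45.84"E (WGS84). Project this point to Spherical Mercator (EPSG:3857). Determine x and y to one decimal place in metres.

x 365061.1 m, y 6462970.0 m

Web Mercator is spherical with R = a = 6378137 m.
x = R·λ = 6378137 × 0.057236327 = 365061.138 m.
y = R·ln tan(π/4 + φ/2) = 6378137 × 1.013300598 = 6462970.038 m.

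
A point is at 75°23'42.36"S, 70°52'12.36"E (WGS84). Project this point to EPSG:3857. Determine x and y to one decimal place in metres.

Web Mercator is spherical with R = a = 6378137 m.
x = R·λ = 6378137 × 1.236916586 = 7889223.444 m.
y = R·ln tan(π/4 + φ/2) = 6378137 × -2.054581786 = -13104404.110 m.

x 7889223.4 m, y -13104404.1 m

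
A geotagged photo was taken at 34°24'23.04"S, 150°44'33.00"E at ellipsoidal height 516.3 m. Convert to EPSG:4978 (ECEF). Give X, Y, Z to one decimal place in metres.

WGS84: a = 6378137 m, e² = 0.006694380; N(φ) = a/√(1−e²sin²φ) = 6384964.457 m.
X = (N+h)·cosφ·cosλ = -4596271.542 m; Y = (N+h)·cosφ·sinλ = 2574826.146 m; Z = (N(1−e²)+h)·sinφ = -3584021.893 m.

X -4596271.5 m, Y 2574826.1 m, Z -3584021.9 m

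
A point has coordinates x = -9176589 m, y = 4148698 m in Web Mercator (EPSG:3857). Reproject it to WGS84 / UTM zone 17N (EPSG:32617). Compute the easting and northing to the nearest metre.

Web Mercator inverse (R = 6378137 m) → φ = 34.88819756°, λ = -82.43470155°.
UTM 17N forward: E = 368898.510 m, N = 3861583.677 m.

E 368899 m, N 3861584 m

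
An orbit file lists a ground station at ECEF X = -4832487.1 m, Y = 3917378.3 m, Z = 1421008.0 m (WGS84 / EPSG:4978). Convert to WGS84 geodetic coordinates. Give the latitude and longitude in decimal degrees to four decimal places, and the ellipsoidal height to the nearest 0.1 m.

λ = atan2(Y, X) = 140.97060021°; p = √(X²+Y²) = 6220834.7 m.
Bowring's method on WGS84 (a = 6378137 m, b = 6356752.314 m) gives φ = 12.95090004°, h = 3998.089 m.

lat 12.9509°, lon 140.9706°, h 3998.1 m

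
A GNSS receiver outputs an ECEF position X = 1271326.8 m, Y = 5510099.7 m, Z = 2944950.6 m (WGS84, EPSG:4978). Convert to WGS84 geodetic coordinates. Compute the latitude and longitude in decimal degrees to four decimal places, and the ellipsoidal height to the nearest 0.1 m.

lat 27.6676°, lon 77.0077°, h 2194.8 m

λ = atan2(Y, X) = 77.00770002°; p = √(X²+Y²) = 5654862.6 m.
Bowring's method on WGS84 (a = 6378137 m, b = 6356752.314 m) gives φ = 27.66759967°, h = 2194.825 m.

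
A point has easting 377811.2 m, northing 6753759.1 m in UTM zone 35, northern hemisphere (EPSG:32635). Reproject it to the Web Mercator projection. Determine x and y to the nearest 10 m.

x 2754890 m, y 8602920 m

Unproject from UTM 35N (λ₀ = 27°) → φ = 60.90010014°, λ = 24.74759917°.
Web Mercator (R = 6378137 m): x = 2754890.138 m, y = 8602920.697 m.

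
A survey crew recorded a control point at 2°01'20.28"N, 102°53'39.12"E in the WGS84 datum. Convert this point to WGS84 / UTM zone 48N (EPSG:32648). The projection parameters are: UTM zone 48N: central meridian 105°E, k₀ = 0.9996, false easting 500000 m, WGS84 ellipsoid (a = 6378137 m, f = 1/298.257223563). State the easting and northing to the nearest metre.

Zone 48 central meridian λ₀ = 6×48 − 183 = 105°; Δλ = -2.1058°.
Transverse Mercator on WGS84 with k₀ = 0.9996 gives E = 265769.188 m, N = 223677.790 m.

E 265769 m, N 223678 m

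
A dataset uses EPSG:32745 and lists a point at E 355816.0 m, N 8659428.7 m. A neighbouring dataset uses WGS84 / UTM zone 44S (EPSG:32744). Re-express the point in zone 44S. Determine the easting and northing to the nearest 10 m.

UTM 45S → geographic: φ = -12.12359973°, λ = 85.67500040°.
UTM 44S (λ₀ = 81°) forward: E = 1009202.101 m, N = 8655408.746 m.

E 1009200 m, N 8655410 m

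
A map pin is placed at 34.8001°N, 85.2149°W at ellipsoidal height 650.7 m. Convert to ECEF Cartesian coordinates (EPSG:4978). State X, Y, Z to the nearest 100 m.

WGS84: a = 6378137 m, e² = 0.006694380; N(φ) = a/√(1−e²sin²φ) = 6385102.042 m.
X = (N+h)·cosφ·cosλ = 437418.413 m; Y = (N+h)·cosφ·sinλ = -5225373.165 m; Z = (N(1−e²)+h)·sinφ = 3620050.069 m.

X 437400 m, Y -5225400 m, Z 3620100 m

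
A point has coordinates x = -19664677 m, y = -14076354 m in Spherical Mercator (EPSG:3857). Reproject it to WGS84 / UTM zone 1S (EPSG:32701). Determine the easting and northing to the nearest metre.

Web Mercator inverse (R = 6378137 m) → φ = -77.44159906°, λ = -176.65079906°.
UTM 1S forward: E = 508475.952 m, N = 1403921.777 m.

E 508476 m, N 1403922 m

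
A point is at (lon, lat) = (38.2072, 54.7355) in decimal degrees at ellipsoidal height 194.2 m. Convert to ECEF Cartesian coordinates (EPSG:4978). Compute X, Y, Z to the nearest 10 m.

X 2900140 m, Y 2282780 m, Z 5184600 m

WGS84: a = 6378137 m, e² = 0.006694380; N(φ) = a/√(1−e²sin²φ) = 6392417.335 m.
X = (N+h)·cosφ·cosλ = 2900142.812 m; Y = (N+h)·cosφ·sinλ = 2282777.534 m; Z = (N(1−e²)+h)·sinφ = 5184597.844 m.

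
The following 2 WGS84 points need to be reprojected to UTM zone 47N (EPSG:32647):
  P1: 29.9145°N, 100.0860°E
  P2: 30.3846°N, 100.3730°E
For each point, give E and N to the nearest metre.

P1: E 604835 m, N 3309807 m; P2: E 631915 m, N 3362203 m

UTM zone 47N: λ₀ = 99°, k₀ = 0.9996.
P1 (29.9145°, 100.0860°) → (604835.036, 3309806.842) m.
P2 (30.3846°, 100.3730°) → (631915.284, 3362202.948) m.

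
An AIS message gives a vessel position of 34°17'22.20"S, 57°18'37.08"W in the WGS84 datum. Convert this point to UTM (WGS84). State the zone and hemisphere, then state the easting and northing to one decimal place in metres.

Zone 21S: E 471442.0 m, N 6205700.5 m

Longitude -57.3103° lies in the 6° band [-60°, -54°), giving zone 21; latitude is south of the equator, so 21S.
Zone 21 central meridian λ₀ = 6×21 − 183 = -57°; Δλ = -0.3103°.
Transverse Mercator on WGS84 with k₀ = 0.9996 gives E = 471441.993 m, N = 6205700.512 m.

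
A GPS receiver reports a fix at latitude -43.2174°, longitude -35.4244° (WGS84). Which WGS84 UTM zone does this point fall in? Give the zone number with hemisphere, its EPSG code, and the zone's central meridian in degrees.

Zone 25S (EPSG:32725), central meridian -33°

UTM zone = ⌊(λ + 180)/6⌋ + 1; -35.4244° ∈ [-36°, -30°) → zone 25.
Hemisphere: S (φ < 0).
Central meridian λ₀ = 6×25 − 183 = -33°.
EPSG code: 32725.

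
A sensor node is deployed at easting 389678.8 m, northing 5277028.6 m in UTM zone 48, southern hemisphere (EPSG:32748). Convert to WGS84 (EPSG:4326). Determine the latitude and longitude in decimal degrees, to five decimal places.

lat -42.65130°, lon 103.65410°

Zone 48S: λ₀ = 105°, k₀ = 0.9996, false easting 500000 m, false northing 10000000 m.
Meridian distance M = (N − FN)/k₀ = -4724861.3 m.
Inverse transverse Mercator on WGS84 gives φ = -42.65129970°, λ = 103.65410054°.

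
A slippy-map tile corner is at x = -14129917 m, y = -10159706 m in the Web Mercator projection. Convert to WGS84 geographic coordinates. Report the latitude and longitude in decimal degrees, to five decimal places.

lat -67.01280°, lon -126.93120°

R = 6378137 m. λ = x/R = -126.93120404°.
φ = 2·arctan(exp(y/R)) − 90° = 2·arctan(0.20334) − 90° = -67.01279857°.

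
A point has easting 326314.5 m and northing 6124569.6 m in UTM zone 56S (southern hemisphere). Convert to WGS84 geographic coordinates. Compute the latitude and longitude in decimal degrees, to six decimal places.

Zone 56S: λ₀ = 153°, k₀ = 0.9996, false easting 500000 m, false northing 10000000 m.
Meridian distance M = (N − FN)/k₀ = -3876981.2 m.
Inverse transverse Mercator on WGS84 gives φ = -35.00660034°, λ = 151.09659960°.

lat -35.006600°, lon 151.096600°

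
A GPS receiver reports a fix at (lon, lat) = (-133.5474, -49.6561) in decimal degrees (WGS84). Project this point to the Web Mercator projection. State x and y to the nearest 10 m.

x -14866430 m, y -6386930 m

Web Mercator is spherical with R = a = 6378137 m.
x = R·λ = 6378137 × -2.330841837 = -14866428.565 m.
y = R·ln tan(π/4 + φ/2) = 6378137 × -1.001378626 = -6386930.065 m.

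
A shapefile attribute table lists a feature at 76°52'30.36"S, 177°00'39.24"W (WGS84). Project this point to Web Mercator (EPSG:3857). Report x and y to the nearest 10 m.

Web Mercator is spherical with R = a = 6378137 m.
x = R·λ = 6378137 × -3.089423017 = -19704763.253 m.
y = R·ln tan(π/4 + φ/2) = 6378137 × -2.162476662 = -13792572.410 m.

x -19704760 m, y -13792570 m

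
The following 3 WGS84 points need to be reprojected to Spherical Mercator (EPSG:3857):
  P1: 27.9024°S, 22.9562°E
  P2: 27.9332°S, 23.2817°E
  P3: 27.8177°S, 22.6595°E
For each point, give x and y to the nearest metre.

P1: x 2555472 m, y -3236674 m; P2: x 2591707 m, y -3240554 m; P3: x 2522444 m, y -3226009 m

Web Mercator: x = R·λ, y = R·ln tan(π/4+φ/2), R = 6378137 m.
P1 (-27.9024°, 22.9562°) → (2555472.495, -3236674.226) m.
P2 (-27.9332°, 23.2817°) → (2591706.989, -3240554.445) m.
P3 (-27.8177°, 22.6595°) → (2522444.002, -3226009.311) m.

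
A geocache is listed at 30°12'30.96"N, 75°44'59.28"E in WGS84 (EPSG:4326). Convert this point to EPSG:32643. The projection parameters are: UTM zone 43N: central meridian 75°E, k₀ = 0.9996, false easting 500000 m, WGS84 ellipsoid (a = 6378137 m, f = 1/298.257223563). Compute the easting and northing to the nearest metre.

E 572166 m, N 3342138 m

Zone 43 central meridian λ₀ = 6×43 − 183 = 75°; Δλ = +0.7498°.
Transverse Mercator on WGS84 with k₀ = 0.9996 gives E = 572165.776 m, N = 3342137.884 m.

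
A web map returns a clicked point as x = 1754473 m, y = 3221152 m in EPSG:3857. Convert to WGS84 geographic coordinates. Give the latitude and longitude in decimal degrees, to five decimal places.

lat 27.77910°, lon 15.76070°

R = 6378137 m. λ = x/R = 15.76069911°.
φ = 2·arctan(exp(y/R)) − 90° = 2·arctan(1.65704) − 90° = 27.77910165°.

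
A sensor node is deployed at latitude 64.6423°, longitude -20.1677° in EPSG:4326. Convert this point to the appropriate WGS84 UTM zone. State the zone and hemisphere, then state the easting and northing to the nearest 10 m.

Longitude -20.1677° lies in the 6° band [-24°, -18°), giving zone 27; latitude is north of the equator, so 27N.
Zone 27 central meridian λ₀ = 6×27 − 183 = -21°; Δλ = +0.8323°.
Transverse Mercator on WGS84 with k₀ = 0.9996 gives E = 539771.660 m, N = 7168851.636 m.

Zone 27N: E 539770 m, N 7168850 m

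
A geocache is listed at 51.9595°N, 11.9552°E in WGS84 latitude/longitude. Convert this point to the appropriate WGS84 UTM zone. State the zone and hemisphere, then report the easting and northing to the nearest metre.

Zone 32N: E 703038 m, N 5760659 m

Longitude 11.9552° lies in the 6° band [6°, 12°), giving zone 32; latitude is north of the equator, so 32N.
Zone 32 central meridian λ₀ = 6×32 − 183 = 9°; Δλ = +2.9552°.
Transverse Mercator on WGS84 with k₀ = 0.9996 gives E = 703037.513 m, N = 5760659.166 m.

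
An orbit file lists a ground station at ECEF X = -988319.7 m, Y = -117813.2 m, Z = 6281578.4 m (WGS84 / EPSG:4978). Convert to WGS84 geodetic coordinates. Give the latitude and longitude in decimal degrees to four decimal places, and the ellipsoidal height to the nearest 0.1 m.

λ = atan2(Y, X) = -173.20210289°; p = √(X²+Y²) = 995316.9 m.
Bowring's method on WGS84 (a = 6378137 m, b = 6356752.314 m) gives φ = 81.05559989°, h = 2670.137 m.

lat 81.0556°, lon -173.2021°, h 2670.1 m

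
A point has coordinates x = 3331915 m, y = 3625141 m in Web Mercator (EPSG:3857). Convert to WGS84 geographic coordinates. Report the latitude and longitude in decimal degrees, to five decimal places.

R = 6378137 m. λ = x/R = 29.93110170°.
φ = 2·arctan(exp(y/R)) − 90° = 2·arctan(1.76539) − 90° = 30.94139881°.

lat 30.94140°, lon 29.93110°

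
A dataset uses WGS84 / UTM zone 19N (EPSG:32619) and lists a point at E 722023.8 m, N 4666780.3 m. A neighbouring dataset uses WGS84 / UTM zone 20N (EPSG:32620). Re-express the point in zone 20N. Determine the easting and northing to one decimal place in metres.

E 226042.2 m, N 4668605.8 m

UTM 19N → geographic: φ = 42.12170009°, λ = -66.31409999°.
UTM 20N (λ₀ = -63°) forward: E = 226042.157 m, N = 4668605.827 m.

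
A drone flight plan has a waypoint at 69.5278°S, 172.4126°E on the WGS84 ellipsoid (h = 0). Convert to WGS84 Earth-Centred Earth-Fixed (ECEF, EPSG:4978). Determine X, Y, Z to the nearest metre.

X -2217765 m, Y 295417 m, Z -5952819 m

WGS84: a = 6378137 m, e² = 0.006694380; N(φ) = a/√(1−e²sin²φ) = 6396957.270 m.
X = (N+h)·cosφ·cosλ = -2217765.206 m; Y = (N+h)·cosφ·sinλ = 295416.677 m; Z = (N(1−e²)+h)·sinφ = -5952819.238 m.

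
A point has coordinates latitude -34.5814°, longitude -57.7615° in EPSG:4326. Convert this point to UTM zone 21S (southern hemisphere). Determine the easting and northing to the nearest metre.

E 430159 m, N 6173113 m

Zone 21 central meridian λ₀ = 6×21 − 183 = -57°; Δλ = -0.7615°.
Transverse Mercator on WGS84 with k₀ = 0.9996 gives E = 430159.110 m, N = 6173113.052 m.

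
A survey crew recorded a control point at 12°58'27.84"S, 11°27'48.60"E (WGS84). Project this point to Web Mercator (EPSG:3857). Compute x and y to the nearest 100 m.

x 1276100 m, y -1456800 m

Web Mercator is spherical with R = a = 6378137 m.
x = R·λ = 6378137 × 0.200075819 = 1276110.983 m.
y = R·ln tan(π/4 + φ/2) = 6378137 × -0.228406458 = -1456807.683 m.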